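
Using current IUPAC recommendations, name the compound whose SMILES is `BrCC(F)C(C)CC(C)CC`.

The parent chain contains 7 carbons (heptane).
Number the chain so that the substituent locant set {1,2,3,5} is lower than {3,5,6,7} at the first point of difference.
That gives a bromo group at C-1; a fluoro group at C-2; methyl groups at C-3 and C-5.
Prefixes are listed alphabetically: bromo, fluoro, methyl.
Assembling the pieces gives 1-bromo-2-fluoro-3,5-dimethylheptane.

1-bromo-2-fluoro-3,5-dimethylheptane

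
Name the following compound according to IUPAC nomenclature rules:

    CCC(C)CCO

3-methylpentan-1-ol

Counting along the main chain through the –OH group gives 5 carbons: the parent is pentane.
The principal characteristic group is an alcohol (–OH), named with the suffix -ol.
Number the chain so that numbering from this end puts the hydroxyl group at C-1 rather than C-5.
With this numbering: the hydroxyl at C-1; a methyl group at C-3.
Assembling the pieces gives 3-methylpentan-1-ol.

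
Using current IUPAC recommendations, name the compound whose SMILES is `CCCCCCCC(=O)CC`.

decan-3-one

The longest carbon chain that includes the carbonyl has 10 carbons, so the parent hydride is decane.
The highest-priority functional group is a ketone (C=O on an internal carbon), so the name ends in -one.
The numbering direction is chosen so that numbering from this end puts the carbonyl group at C-3 rather than C-8.
This places the carbonyl at C-3.
The name is decan-3-one.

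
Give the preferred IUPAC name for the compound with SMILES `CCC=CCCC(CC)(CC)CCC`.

Counting along the main chain through the multiple bond gives 10 carbons: the parent is decane.
The chain contains a C=C double bond, so the unsaturation ending is -ene.
Choose the numbering such that numbering from this end puts the double bond at C-3 rather than C-7.
That gives the double bond between C-3 and C-4; two ethyl groups at C-7.
Assembling the pieces gives 7,7-diethyldec-3-ene.

7,7-diethyldec-3-ene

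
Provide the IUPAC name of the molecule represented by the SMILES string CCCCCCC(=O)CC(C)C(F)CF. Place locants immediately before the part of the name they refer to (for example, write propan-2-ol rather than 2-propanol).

The longest carbon chain that includes the carbonyl has 11 carbons, so the parent hydride is undecane.
The highest-priority functional group is a ketone (C=O on an internal carbon), so the name ends in -one.
Number the chain so that numbering from this end puts the carbonyl group at C-5 rather than C-7.
This places the carbonyl at C-5; fluoro groups at C-1 and C-2; a methyl group at C-3.
Substituent prefixes are cited in alphabetical order (multiplying prefixes like di-/tri- are ignored for ordering).
The name is 1,2-difluoro-3-methylundecan-5-one.

1,2-difluoro-3-methylundecan-5-one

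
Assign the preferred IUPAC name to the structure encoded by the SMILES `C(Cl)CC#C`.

The longest carbon chain that includes the multiple bond has 4 carbons, so the parent hydride is butane.
The chain contains a C≡C triple bond, so the unsaturation ending is -yne.
The numbering direction is chosen so that numbering from this end puts the triple bond at C-1 rather than C-3.
This places the triple bond between C-1 and C-2; a chloro group at C-4.
The name is 4-chlorobut-1-yne.

4-chlorobut-1-yne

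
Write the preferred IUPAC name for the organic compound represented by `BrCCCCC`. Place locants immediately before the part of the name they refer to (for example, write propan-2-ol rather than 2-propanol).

The longest continuous carbon chain has 5 atoms, so the parent hydride is pentane.
Choose the numbering such that the substituent locant set {1} is lower than {5} at the first point of difference.
With this numbering: a bromo group at C-1.
The name is 1-bromopentane.

1-bromopentane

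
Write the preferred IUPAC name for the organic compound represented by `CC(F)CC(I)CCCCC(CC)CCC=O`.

The longest carbon chain that includes the –CHO group has 12 carbons, so the parent hydride is dodecane.
The principal characteristic group is an aldehyde (terminal –CHO), named with the suffix -al.
Number the chain so that the aldehyde carbon is C-1 by definition.
That gives an ethyl group at C-4; a fluoro group at C-11; an iodo group at C-9.
Substituent prefixes are cited in alphabetical order (multiplying prefixes like di-/tri- are ignored for ordering).
Putting it together: 4-ethyl-11-fluoro-9-iodododecanal.

4-ethyl-11-fluoro-9-iodododecanal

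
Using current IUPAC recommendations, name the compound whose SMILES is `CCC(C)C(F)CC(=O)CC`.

The longest chain bearing the carbonyl is 8 carbons long (octane).
A ketone (C=O on an internal carbon) is the principal characteristic group, giving the suffix -one.
Number the chain so that numbering from this end puts the carbonyl group at C-3 rather than C-6.
That gives the carbonyl at C-3; a fluoro group at C-5; a methyl group at C-6.
Prefixes are listed alphabetically: fluoro, methyl.
Putting it together: 5-fluoro-6-methyloctan-3-one.

5-fluoro-6-methyloctan-3-one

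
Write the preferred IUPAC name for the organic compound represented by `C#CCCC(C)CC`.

The longest chain bearing the multiple bond is 7 carbons long (heptane).
The chain contains a C≡C triple bond, so the unsaturation ending is -yne.
The numbering direction is chosen so that numbering from this end puts the triple bond at C-1 rather than C-6.
With this numbering: the triple bond between C-1 and C-2; a methyl group at C-5.
Putting it together: 5-methylhept-1-yne.

5-methylhept-1-yne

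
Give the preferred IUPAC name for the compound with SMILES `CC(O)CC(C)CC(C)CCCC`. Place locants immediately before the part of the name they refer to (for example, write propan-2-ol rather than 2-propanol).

4,6-dimethyldecan-2-ol

The longest carbon chain that includes the –OH group has 10 carbons, so the parent hydride is decane.
The highest-priority functional group is an alcohol (–OH), so the name ends in -ol.
Choose the numbering such that numbering from this end puts the hydroxyl group at C-2 rather than C-9.
This places the hydroxyl at C-2; methyl groups at C-4 and C-6.
The name is 4,6-dimethyldecan-2-ol.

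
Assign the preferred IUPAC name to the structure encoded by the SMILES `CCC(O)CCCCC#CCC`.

The longest chain bearing the –OH group and the multiple bond is 11 carbons long (undecane).
The principal characteristic group is an alcohol (–OH), named with the suffix -ol.
There is one C≡C triple bond, indicated by the ending -yne.
The numbering direction is chosen so that numbering from this end puts the hydroxyl group at C-3 rather than C-9.
That gives the hydroxyl at C-3; the triple bond between C-8 and C-9.
The name is undec-8-yn-3-ol.

undec-8-yn-3-ol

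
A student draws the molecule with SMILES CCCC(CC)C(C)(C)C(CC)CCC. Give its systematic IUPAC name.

4,6-diethyl-5,5-dimethylnonane

The longest carbon chain is 9 atoms: the parent is nonane.
Both numbering directions give the same locant set; either may be used.
With this numbering: ethyl groups at C-4 and C-6; two methyl groups at C-5.
Substituent prefixes are cited in alphabetical order (multiplying prefixes like di-/tri- are ignored for ordering).
Assembling the pieces gives 4,6-diethyl-5,5-dimethylnonane.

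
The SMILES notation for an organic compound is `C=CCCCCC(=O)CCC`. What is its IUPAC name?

dec-9-en-4-one

The longest chain bearing the carbonyl and the multiple bond is 10 carbons long (decane).
The highest-priority functional group is a ketone (C=O on an internal carbon), so the name ends in -one.
The chain contains a C=C double bond, so the unsaturation ending is -ene.
The numbering direction is chosen so that numbering from this end puts the carbonyl group at C-4 rather than C-7.
That gives the carbonyl at C-4; the double bond between C-9 and C-10.
Assembling the pieces gives dec-9-en-4-one.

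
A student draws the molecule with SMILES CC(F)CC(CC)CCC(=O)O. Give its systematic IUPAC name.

The longest carbon chain that includes the –COOH group has 7 carbons, so the parent hydride is heptane.
A carboxylic acid (terminal –COOH) is the principal characteristic group, giving the suffix -oic acid.
The numbering direction is chosen so that the carboxylic acid carbon is C-1 by definition.
With this numbering: an ethyl group at C-4; a fluoro group at C-6.
The substituents are ordered alphabetically, ignoring any di-/tri- multipliers.
The name is 4-ethyl-6-fluoroheptanoic acid.

4-ethyl-6-fluoroheptanoic acid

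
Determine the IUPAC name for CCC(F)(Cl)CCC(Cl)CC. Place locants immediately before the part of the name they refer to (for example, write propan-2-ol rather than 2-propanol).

The parent chain contains 8 carbons (octane).
Choose the numbering such that the substituent locant set {3,3,6} is lower than {3,6,6} at the first point of difference.
This places chloro groups at C-3 and C-6; a fluoro group at C-3.
The substituents are ordered alphabetically, ignoring any di-/tri- multipliers.
Putting it together: 3,6-dichloro-3-fluorooctane.

3,6-dichloro-3-fluorooctane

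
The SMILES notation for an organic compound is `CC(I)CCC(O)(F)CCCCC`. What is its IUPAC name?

Counting along the main chain through the –OH group gives 10 carbons: the parent is decane.
The highest-priority functional group is an alcohol (–OH), so the name ends in -ol.
Choose the numbering such that numbering from this end puts the hydroxyl group at C-5 rather than C-6.
That gives the hydroxyl at C-5; a fluoro group at C-5; an iodo group at C-2.
The substituents are ordered alphabetically, ignoring any di-/tri- multipliers.
Putting it together: 5-fluoro-2-iododecan-5-ol.

5-fluoro-2-iododecan-5-ol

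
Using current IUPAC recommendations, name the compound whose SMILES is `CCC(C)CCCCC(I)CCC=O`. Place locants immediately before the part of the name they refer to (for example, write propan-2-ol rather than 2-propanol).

Counting along the main chain through the –CHO group gives 11 carbons: the parent is undecane.
The highest-priority functional group is an aldehyde (terminal –CHO), so the name ends in -al.
The numbering direction is chosen so that the aldehyde carbon is C-1 by definition.
This places an iodo group at C-4; a methyl group at C-9.
The substituents are ordered alphabetically, ignoring any di-/tri- multipliers.
Putting it together: 4-iodo-9-methylundecanal.

4-iodo-9-methylundecanal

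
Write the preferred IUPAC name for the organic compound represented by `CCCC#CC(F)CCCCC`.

The longest carbon chain that includes the multiple bond has 11 carbons, so the parent hydride is undecane.
A C≡C triple bond in the chain gives the infix -yne-.
The numbering direction is chosen so that numbering from this end puts the triple bond at C-4 rather than C-7.
With this numbering: the triple bond between C-4 and C-5; a fluoro group at C-6.
Assembling the pieces gives 6-fluoroundec-4-yne.

6-fluoroundec-4-yne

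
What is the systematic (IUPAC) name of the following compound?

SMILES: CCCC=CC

hex-2-ene

The longest carbon chain that includes the multiple bond has 6 carbons, so the parent hydride is hexane.
A C=C double bond in the chain gives the infix -ene-.
Number the chain so that numbering from this end puts the double bond at C-2 rather than C-4.
That gives the double bond between C-2 and C-3.
The name is hex-2-ene.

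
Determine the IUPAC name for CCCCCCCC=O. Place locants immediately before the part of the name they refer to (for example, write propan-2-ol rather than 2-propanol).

Counting along the main chain through the –CHO group gives 8 carbons: the parent is octane.
The principal characteristic group is an aldehyde (terminal –CHO), named with the suffix -al.
Number the chain so that the aldehyde carbon is C-1 by definition.
Putting it together: octanal.

octanal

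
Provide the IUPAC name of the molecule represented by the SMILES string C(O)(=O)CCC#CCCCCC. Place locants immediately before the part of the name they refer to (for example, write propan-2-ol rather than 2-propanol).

dec-4-ynoic acid

The longest chain bearing the –COOH group and the multiple bond is 10 carbons long (decane).
The highest-priority functional group is a carboxylic acid (terminal –COOH), so the name ends in -oic acid.
There is one C≡C triple bond, indicated by the ending -yne.
Number the chain so that the carboxylic acid carbon is C-1 by definition.
That gives the triple bond between C-4 and C-5.
Putting it together: dec-4-ynoic acid.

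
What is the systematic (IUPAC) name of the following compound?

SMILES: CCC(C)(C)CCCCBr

The longest continuous carbon chain has 7 atoms, so the parent hydride is heptane.
Choose the numbering such that the substituent locant set {1,5,5} is lower than {3,3,7} at the first point of difference.
That gives a bromo group at C-1; two methyl groups at C-5.
The substituents are ordered alphabetically, ignoring any di-/tri- multipliers.
Assembling the pieces gives 1-bromo-5,5-dimethylheptane.

1-bromo-5,5-dimethylheptane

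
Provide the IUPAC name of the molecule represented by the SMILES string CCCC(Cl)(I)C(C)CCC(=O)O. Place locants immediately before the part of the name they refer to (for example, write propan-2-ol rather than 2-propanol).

The longest carbon chain that includes the –COOH group has 8 carbons, so the parent hydride is octane.
A carboxylic acid (terminal –COOH) is the principal characteristic group, giving the suffix -oic acid.
The numbering direction is chosen so that the carboxylic acid carbon is C-1 by definition.
That gives a chloro group at C-5; an iodo group at C-5; a methyl group at C-4.
Substituent prefixes are cited in alphabetical order (multiplying prefixes like di-/tri- are ignored for ordering).
Putting it together: 5-chloro-5-iodo-4-methyloctanoic acid.

5-chloro-5-iodo-4-methyloctanoic acid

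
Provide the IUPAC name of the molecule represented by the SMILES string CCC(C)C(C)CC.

The parent chain contains 6 carbons (hexane).
Both numbering directions give the same locant set; either may be used.
With this numbering: methyl groups at C-3 and C-4.
Putting it together: 3,4-dimethylhexane.

3,4-dimethylhexane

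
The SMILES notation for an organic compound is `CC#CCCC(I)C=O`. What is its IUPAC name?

The longest chain bearing the –CHO group and the multiple bond is 7 carbons long (heptane).
The principal characteristic group is an aldehyde (terminal –CHO), named with the suffix -al.
A C≡C triple bond in the chain gives the infix -yne-.
Choose the numbering such that the aldehyde carbon is C-1 by definition.
That gives the triple bond between C-5 and C-6; an iodo group at C-2.
Assembling the pieces gives 2-iodohept-5-ynal.

2-iodohept-5-ynal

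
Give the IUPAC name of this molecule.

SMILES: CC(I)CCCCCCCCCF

1-fluoro-10-iodoundecane

The parent chain contains 11 carbons (undecane).
Choose the numbering such that the substituent locant set {1,10} is lower than {2,11} at the first point of difference.
That gives a fluoro group at C-1; an iodo group at C-10.
The substituents are ordered alphabetically, ignoring any di-/tri- multipliers.
Putting it together: 1-fluoro-10-iodoundecane.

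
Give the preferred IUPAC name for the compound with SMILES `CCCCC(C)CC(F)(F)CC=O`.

Counting along the main chain through the –CHO group gives 9 carbons: the parent is nonane.
The highest-priority functional group is an aldehyde (terminal –CHO), so the name ends in -al.
Choose the numbering such that the aldehyde carbon is C-1 by definition.
That gives two fluoro groups at C-3; a methyl group at C-5.
The substituents are ordered alphabetically, ignoring any di-/tri- multipliers.
The name is 3,3-difluoro-5-methylnonanal.

3,3-difluoro-5-methylnonanal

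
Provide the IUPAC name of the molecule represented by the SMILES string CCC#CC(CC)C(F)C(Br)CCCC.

Counting along the main chain through the multiple bond gives 11 carbons: the parent is undecane.
There is one C≡C triple bond, indicated by the ending -yne.
Choose the numbering such that numbering from this end puts the triple bond at C-3 rather than C-8.
That gives the triple bond between C-3 and C-4; a bromo group at C-7; an ethyl group at C-5; a fluoro group at C-6.
Prefixes are listed alphabetically: bromo, ethyl, fluoro.
Putting it together: 7-bromo-5-ethyl-6-fluoroundec-3-yne.

7-bromo-5-ethyl-6-fluoroundec-3-yne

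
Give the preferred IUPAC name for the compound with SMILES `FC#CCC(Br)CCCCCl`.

4-bromo-8-chloro-1-fluorooct-1-yne

The longest carbon chain that includes the multiple bond has 8 carbons, so the parent hydride is octane.
The chain contains a C≡C triple bond, so the unsaturation ending is -yne.
Number the chain so that numbering from this end puts the triple bond at C-1 rather than C-7.
With this numbering: the triple bond between C-1 and C-2; a bromo group at C-4; a chloro group at C-8; a fluoro group at C-1.
Prefixes are listed alphabetically: bromo, chloro, fluoro.
Assembling the pieces gives 4-bromo-8-chloro-1-fluorooct-1-yne.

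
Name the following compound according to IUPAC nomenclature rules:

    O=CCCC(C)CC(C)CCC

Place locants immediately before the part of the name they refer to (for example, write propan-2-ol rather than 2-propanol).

The longest carbon chain that includes the –CHO group has 9 carbons, so the parent hydride is nonane.
The principal characteristic group is an aldehyde (terminal –CHO), named with the suffix -al.
Choose the numbering such that the aldehyde carbon is C-1 by definition.
With this numbering: methyl groups at C-4 and C-6.
Putting it together: 4,6-dimethylnonanal.

4,6-dimethylnonanal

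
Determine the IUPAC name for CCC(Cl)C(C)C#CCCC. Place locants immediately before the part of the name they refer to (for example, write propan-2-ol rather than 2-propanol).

The longest carbon chain that includes the multiple bond has 9 carbons, so the parent hydride is nonane.
The chain contains a C≡C triple bond, so the unsaturation ending is -yne.
The numbering direction is chosen so that numbering from this end puts the triple bond at C-4 rather than C-5.
With this numbering: the triple bond between C-4 and C-5; a chloro group at C-7; a methyl group at C-6.
Substituent prefixes are cited in alphabetical order (multiplying prefixes like di-/tri- are ignored for ordering).
Assembling the pieces gives 7-chloro-6-methylnon-4-yne.

7-chloro-6-methylnon-4-yne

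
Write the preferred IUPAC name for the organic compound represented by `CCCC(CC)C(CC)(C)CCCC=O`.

5,6-diethyl-5-methylnonanal

Counting along the main chain through the –CHO group gives 9 carbons: the parent is nonane.
An aldehyde (terminal –CHO) is the principal characteristic group, giving the suffix -al.
Number the chain so that the aldehyde carbon is C-1 by definition.
That gives ethyl groups at C-5 and C-6; a methyl group at C-5.
The substituents are ordered alphabetically, ignoring any di-/tri- multipliers.
Putting it together: 5,6-diethyl-5-methylnonanal.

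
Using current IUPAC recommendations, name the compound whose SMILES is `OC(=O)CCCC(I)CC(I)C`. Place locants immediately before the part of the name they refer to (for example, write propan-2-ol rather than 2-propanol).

The longest chain bearing the –COOH group is 8 carbons long (octane).
The highest-priority functional group is a carboxylic acid (terminal –COOH), so the name ends in -oic acid.
The numbering direction is chosen so that the carboxylic acid carbon is C-1 by definition.
With this numbering: iodo groups at C-5 and C-7.
The name is 5,7-diiodooctanoic acid.

5,7-diiodooctanoic acid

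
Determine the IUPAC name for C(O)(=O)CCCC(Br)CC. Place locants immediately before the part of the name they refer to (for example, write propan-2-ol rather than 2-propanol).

Counting along the main chain through the –COOH group gives 7 carbons: the parent is heptane.
The principal characteristic group is a carboxylic acid (terminal –COOH), named with the suffix -oic acid.
Number the chain so that the carboxylic acid carbon is C-1 by definition.
With this numbering: a bromo group at C-5.
Putting it together: 5-bromoheptanoic acid.

5-bromoheptanoic acid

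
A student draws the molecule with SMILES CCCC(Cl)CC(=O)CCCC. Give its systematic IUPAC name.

7-chlorodecan-5-one

Counting along the main chain through the carbonyl gives 10 carbons: the parent is decane.
The highest-priority functional group is a ketone (C=O on an internal carbon), so the name ends in -one.
The numbering direction is chosen so that numbering from this end puts the carbonyl group at C-5 rather than C-6.
This places the carbonyl at C-5; a chloro group at C-7.
Assembling the pieces gives 7-chlorodecan-5-one.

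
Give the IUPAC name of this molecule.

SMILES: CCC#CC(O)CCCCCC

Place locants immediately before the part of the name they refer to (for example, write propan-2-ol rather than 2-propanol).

Counting along the main chain through the –OH group and the multiple bond gives 11 carbons: the parent is undecane.
The principal characteristic group is an alcohol (–OH), named with the suffix -ol.
There is one C≡C triple bond, indicated by the ending -yne.
Number the chain so that numbering from this end puts the hydroxyl group at C-5 rather than C-7.
That gives the hydroxyl at C-5; the triple bond between C-3 and C-4.
Assembling the pieces gives undec-3-yn-5-ol.

undec-3-yn-5-ol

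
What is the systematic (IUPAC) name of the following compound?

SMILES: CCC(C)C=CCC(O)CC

7-methylnon-5-en-3-ol

The longest carbon chain that includes the –OH group and the multiple bond has 9 carbons, so the parent hydride is nonane.
The highest-priority functional group is an alcohol (–OH), so the name ends in -ol.
The chain contains a C=C double bond, so the unsaturation ending is -ene.
Number the chain so that numbering from this end puts the hydroxyl group at C-3 rather than C-7.
This places the hydroxyl at C-3; the double bond between C-5 and C-6; a methyl group at C-7.
Assembling the pieces gives 7-methylnon-5-en-3-ol.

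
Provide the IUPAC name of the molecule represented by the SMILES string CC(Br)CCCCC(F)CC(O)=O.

8-bromo-3-fluorononanoic acid

The longest carbon chain that includes the –COOH group has 9 carbons, so the parent hydride is nonane.
The highest-priority functional group is a carboxylic acid (terminal –COOH), so the name ends in -oic acid.
Number the chain so that the carboxylic acid carbon is C-1 by definition.
This places a bromo group at C-8; a fluoro group at C-3.
Prefixes are listed alphabetically: bromo, fluoro.
The name is 8-bromo-3-fluorononanoic acid.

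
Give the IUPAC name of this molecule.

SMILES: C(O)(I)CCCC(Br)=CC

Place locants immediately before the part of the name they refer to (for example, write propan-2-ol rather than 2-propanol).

Counting along the main chain through the –OH group and the multiple bond gives 7 carbons: the parent is heptane.
The principal characteristic group is an alcohol (–OH), named with the suffix -ol.
A C=C double bond in the chain gives the infix -ene-.
The numbering direction is chosen so that numbering from this end puts the hydroxyl group at C-1 rather than C-7.
This places the hydroxyl at C-1; the double bond between C-5 and C-6; a bromo group at C-5; an iodo group at C-1.
Prefixes are listed alphabetically: bromo, iodo.
Assembling the pieces gives 5-bromo-1-iodohept-5-en-1-ol.

5-bromo-1-iodohept-5-en-1-ol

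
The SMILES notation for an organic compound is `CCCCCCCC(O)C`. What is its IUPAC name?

The longest chain bearing the –OH group is 9 carbons long (nonane).
An alcohol (–OH) is the principal characteristic group, giving the suffix -ol.
The numbering direction is chosen so that numbering from this end puts the hydroxyl group at C-2 rather than C-8.
This places the hydroxyl at C-2.
Assembling the pieces gives nonan-2-ol.

nonan-2-ol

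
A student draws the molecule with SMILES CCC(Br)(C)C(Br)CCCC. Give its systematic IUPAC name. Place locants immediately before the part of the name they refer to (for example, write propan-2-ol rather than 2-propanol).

3,4-dibromo-3-methyloctane

The parent chain contains 8 carbons (octane).
Number the chain so that the substituent locant set {3,3,4} is lower than {5,6,6} at the first point of difference.
This places bromo groups at C-3 and C-4; a methyl group at C-3.
Substituent prefixes are cited in alphabetical order (multiplying prefixes like di-/tri- are ignored for ordering).
The name is 3,4-dibromo-3-methyloctane.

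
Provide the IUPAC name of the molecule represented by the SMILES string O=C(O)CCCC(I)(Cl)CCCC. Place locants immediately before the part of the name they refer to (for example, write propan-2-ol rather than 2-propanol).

The longest chain bearing the –COOH group is 9 carbons long (nonane).
The principal characteristic group is a carboxylic acid (terminal –COOH), named with the suffix -oic acid.
The numbering direction is chosen so that the carboxylic acid carbon is C-1 by definition.
With this numbering: a chloro group at C-5; an iodo group at C-5.
Prefixes are listed alphabetically: chloro, iodo.
Assembling the pieces gives 5-chloro-5-iodononanoic acid.

5-chloro-5-iodononanoic acid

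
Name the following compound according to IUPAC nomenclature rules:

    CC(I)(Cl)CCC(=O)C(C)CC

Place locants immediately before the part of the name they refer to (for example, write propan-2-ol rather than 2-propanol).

The longest chain bearing the carbonyl is 8 carbons long (octane).
The principal characteristic group is a ketone (C=O on an internal carbon), named with the suffix -one.
The numbering direction is chosen so that numbering from this end puts the carbonyl group at C-4 rather than C-5.
With this numbering: the carbonyl at C-4; a chloro group at C-7; an iodo group at C-7; a methyl group at C-3.
Substituent prefixes are cited in alphabetical order (multiplying prefixes like di-/tri- are ignored for ordering).
Putting it together: 7-chloro-7-iodo-3-methyloctan-4-one.

7-chloro-7-iodo-3-methyloctan-4-one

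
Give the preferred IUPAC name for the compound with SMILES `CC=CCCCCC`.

Counting along the main chain through the multiple bond gives 8 carbons: the parent is octane.
The chain contains a C=C double bond, so the unsaturation ending is -ene.
Choose the numbering such that numbering from this end puts the double bond at C-2 rather than C-6.
That gives the double bond between C-2 and C-3.
Assembling the pieces gives oct-2-ene.

oct-2-ene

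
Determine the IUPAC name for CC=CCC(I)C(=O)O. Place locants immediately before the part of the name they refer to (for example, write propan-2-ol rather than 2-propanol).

The longest carbon chain that includes the –COOH group and the multiple bond has 6 carbons, so the parent hydride is hexane.
The principal characteristic group is a carboxylic acid (terminal –COOH), named with the suffix -oic acid.
A C=C double bond in the chain gives the infix -ene-.
Choose the numbering such that the carboxylic acid carbon is C-1 by definition.
This places the double bond between C-4 and C-5; an iodo group at C-2.
Assembling the pieces gives 2-iodohex-4-enoic acid.

2-iodohex-4-enoic acid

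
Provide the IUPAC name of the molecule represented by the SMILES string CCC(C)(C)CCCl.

The parent chain contains 5 carbons (pentane).
Number the chain so that the substituent locant set {1,3,3} is lower than {3,3,5} at the first point of difference.
That gives a chloro group at C-1; two methyl groups at C-3.
Substituent prefixes are cited in alphabetical order (multiplying prefixes like di-/tri- are ignored for ordering).
Assembling the pieces gives 1-chloro-3,3-dimethylpentane.

1-chloro-3,3-dimethylpentane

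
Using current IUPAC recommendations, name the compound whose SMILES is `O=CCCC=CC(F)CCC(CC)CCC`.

The longest carbon chain that includes the –CHO group and the multiple bond has 12 carbons, so the parent hydride is dodecane.
An aldehyde (terminal –CHO) is the principal characteristic group, giving the suffix -al.
There is one C=C double bond, indicated by the ending -ene.
The numbering direction is chosen so that the aldehyde carbon is C-1 by definition.
With this numbering: the double bond between C-4 and C-5; an ethyl group at C-9; a fluoro group at C-6.
Substituent prefixes are cited in alphabetical order (multiplying prefixes like di-/tri- are ignored for ordering).
Assembling the pieces gives 9-ethyl-6-fluorododec-4-enal.

9-ethyl-6-fluorododec-4-enal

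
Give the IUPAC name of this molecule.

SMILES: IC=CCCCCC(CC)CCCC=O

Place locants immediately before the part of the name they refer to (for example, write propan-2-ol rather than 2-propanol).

The longest carbon chain that includes the –CHO group and the multiple bond has 11 carbons, so the parent hydride is undecane.
The principal characteristic group is an aldehyde (terminal –CHO), named with the suffix -al.
The chain contains a C=C double bond, so the unsaturation ending is -ene.
Number the chain so that the aldehyde carbon is C-1 by definition.
That gives the double bond between C-10 and C-11; an ethyl group at C-5; an iodo group at C-11.
The substituents are ordered alphabetically, ignoring any di-/tri- multipliers.
The name is 5-ethyl-11-iodoundec-10-enal.

5-ethyl-11-iodoundec-10-enal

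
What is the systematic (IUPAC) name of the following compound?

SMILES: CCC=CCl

1-chlorobut-1-ene

The longest chain bearing the multiple bond is 4 carbons long (butane).
There is one C=C double bond, indicated by the ending -ene.
Number the chain so that numbering from this end puts the double bond at C-1 rather than C-3.
This places the double bond between C-1 and C-2; a chloro group at C-1.
The name is 1-chlorobut-1-ene.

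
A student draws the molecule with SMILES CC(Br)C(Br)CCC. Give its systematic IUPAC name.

2,3-dibromohexane

The parent chain contains 6 carbons (hexane).
Number the chain so that the substituent locant set {2,3} is lower than {4,5} at the first point of difference.
With this numbering: bromo groups at C-2 and C-3.
Putting it together: 2,3-dibromohexane.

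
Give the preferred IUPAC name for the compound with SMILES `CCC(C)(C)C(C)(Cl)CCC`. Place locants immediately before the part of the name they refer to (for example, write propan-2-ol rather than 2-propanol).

The parent chain contains 7 carbons (heptane).
Choose the numbering such that the substituent locant set {3,3,4,4} is lower than {4,4,5,5} at the first point of difference.
That gives a chloro group at C-4; methyl groups at C-3 (×2) and C-4.
Substituent prefixes are cited in alphabetical order (multiplying prefixes like di-/tri- are ignored for ordering).
Putting it together: 4-chloro-3,3,4-trimethylheptane.

4-chloro-3,3,4-trimethylheptane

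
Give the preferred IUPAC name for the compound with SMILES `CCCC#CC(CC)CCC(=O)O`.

The longest chain bearing the –COOH group and the multiple bond is 9 carbons long (nonane).
The principal characteristic group is a carboxylic acid (terminal –COOH), named with the suffix -oic acid.
A C≡C triple bond in the chain gives the infix -yne-.
The numbering direction is chosen so that the carboxylic acid carbon is C-1 by definition.
With this numbering: the triple bond between C-5 and C-6; an ethyl group at C-4.
The name is 4-ethylnon-5-ynoic acid.

4-ethylnon-5-ynoic acid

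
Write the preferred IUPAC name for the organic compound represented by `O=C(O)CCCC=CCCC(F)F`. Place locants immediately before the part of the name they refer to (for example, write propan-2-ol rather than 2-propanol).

9,9-difluoronon-5-enoic acid

The longest carbon chain that includes the –COOH group and the multiple bond has 9 carbons, so the parent hydride is nonane.
The highest-priority functional group is a carboxylic acid (terminal –COOH), so the name ends in -oic acid.
There is one C=C double bond, indicated by the ending -ene.
The numbering direction is chosen so that the carboxylic acid carbon is C-1 by definition.
This places the double bond between C-5 and C-6; two fluoro groups at C-9.
Putting it together: 9,9-difluoronon-5-enoic acid.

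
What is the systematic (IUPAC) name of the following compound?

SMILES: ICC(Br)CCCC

2-bromo-1-iodohexane

The parent chain contains 6 carbons (hexane).
The numbering direction is chosen so that the substituent locant set {1,2} is lower than {5,6} at the first point of difference.
With this numbering: a bromo group at C-2; an iodo group at C-1.
Prefixes are listed alphabetically: bromo, iodo.
Assembling the pieces gives 2-bromo-1-iodohexane.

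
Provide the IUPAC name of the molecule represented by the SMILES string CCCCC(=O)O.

The longest carbon chain that includes the –COOH group has 5 carbons, so the parent hydride is pentane.
The principal characteristic group is a carboxylic acid (terminal –COOH), named with the suffix -oic acid.
Number the chain so that the carboxylic acid carbon is C-1 by definition.
Putting it together: pentanoic acid.

pentanoic acid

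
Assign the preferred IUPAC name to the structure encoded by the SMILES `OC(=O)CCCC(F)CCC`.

5-fluorooctanoic acid

The longest carbon chain that includes the –COOH group has 8 carbons, so the parent hydride is octane.
The principal characteristic group is a carboxylic acid (terminal –COOH), named with the suffix -oic acid.
Number the chain so that the carboxylic acid carbon is C-1 by definition.
This places a fluoro group at C-5.
Assembling the pieces gives 5-fluorooctanoic acid.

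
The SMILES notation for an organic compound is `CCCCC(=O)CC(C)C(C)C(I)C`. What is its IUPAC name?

9-iodo-7,8-dimethyldecan-5-one

The longest carbon chain that includes the carbonyl has 10 carbons, so the parent hydride is decane.
The principal characteristic group is a ketone (C=O on an internal carbon), named with the suffix -one.
Number the chain so that numbering from this end puts the carbonyl group at C-5 rather than C-6.
With this numbering: the carbonyl at C-5; an iodo group at C-9; methyl groups at C-7 and C-8.
Prefixes are listed alphabetically: iodo, methyl.
The name is 9-iodo-7,8-dimethyldecan-5-one.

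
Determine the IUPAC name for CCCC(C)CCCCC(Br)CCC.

The parent chain contains 12 carbons (dodecane).
Number the chain so that the locant sets are identical either way, so the alphabetically earlier bromo substituent takes the lower locant (4 rather than 9).
That gives a bromo group at C-4; a methyl group at C-9.
The substituents are ordered alphabetically, ignoring any di-/tri- multipliers.
The name is 4-bromo-9-methyldodecane.

4-bromo-9-methyldodecane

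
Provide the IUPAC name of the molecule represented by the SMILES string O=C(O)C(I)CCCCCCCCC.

2-iodoundecanoic acid

The longest carbon chain that includes the –COOH group has 11 carbons, so the parent hydride is undecane.
The highest-priority functional group is a carboxylic acid (terminal –COOH), so the name ends in -oic acid.
The numbering direction is chosen so that the carboxylic acid carbon is C-1 by definition.
This places an iodo group at C-2.
Putting it together: 2-iodoundecanoic acid.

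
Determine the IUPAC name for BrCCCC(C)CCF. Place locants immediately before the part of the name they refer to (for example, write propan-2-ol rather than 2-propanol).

The parent chain contains 6 carbons (hexane).
Choose the numbering such that the substituent locant set {1,3,6} is lower than {1,4,6} at the first point of difference.
That gives a bromo group at C-6; a fluoro group at C-1; a methyl group at C-3.
The substituents are ordered alphabetically, ignoring any di-/tri- multipliers.
Putting it together: 6-bromo-1-fluoro-3-methylhexane.

6-bromo-1-fluoro-3-methylhexane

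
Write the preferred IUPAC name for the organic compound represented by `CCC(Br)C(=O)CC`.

4-bromohexan-3-one

Counting along the main chain through the carbonyl gives 6 carbons: the parent is hexane.
A ketone (C=O on an internal carbon) is the principal characteristic group, giving the suffix -one.
The numbering direction is chosen so that numbering from this end puts the carbonyl group at C-3 rather than C-4.
This places the carbonyl at C-3; a bromo group at C-4.
Assembling the pieces gives 4-bromohexan-3-one.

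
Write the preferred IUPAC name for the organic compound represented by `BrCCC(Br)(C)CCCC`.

The longest continuous carbon chain has 7 atoms, so the parent hydride is heptane.
The numbering direction is chosen so that the substituent locant set {1,3,3} is lower than {5,5,7} at the first point of difference.
This places bromo groups at C-1 and C-3; a methyl group at C-3.
Prefixes are listed alphabetically: bromo, methyl.
The name is 1,3-dibromo-3-methylheptane.

1,3-dibromo-3-methylheptane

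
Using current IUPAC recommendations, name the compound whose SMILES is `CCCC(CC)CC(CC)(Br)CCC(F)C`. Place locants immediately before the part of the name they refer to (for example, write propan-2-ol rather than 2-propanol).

The longest continuous carbon chain has 10 atoms, so the parent hydride is decane.
Choose the numbering such that the substituent locant set {2,5,5,7} is lower than {4,6,6,9} at the first point of difference.
That gives a bromo group at C-5; ethyl groups at C-5 and C-7; a fluoro group at C-2.
The substituents are ordered alphabetically, ignoring any di-/tri- multipliers.
Assembling the pieces gives 5-bromo-5,7-diethyl-2-fluorodecane.

5-bromo-5,7-diethyl-2-fluorodecane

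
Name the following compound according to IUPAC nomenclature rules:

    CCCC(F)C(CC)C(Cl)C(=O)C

The longest carbon chain that includes the carbonyl has 8 carbons, so the parent hydride is octane.
The principal characteristic group is a ketone (C=O on an internal carbon), named with the suffix -one.
Choose the numbering such that numbering from this end puts the carbonyl group at C-2 rather than C-7.
With this numbering: the carbonyl at C-2; a chloro group at C-3; an ethyl group at C-4; a fluoro group at C-5.
The substituents are ordered alphabetically, ignoring any di-/tri- multipliers.
The name is 3-chloro-4-ethyl-5-fluorooctan-2-one.

3-chloro-4-ethyl-5-fluorooctan-2-one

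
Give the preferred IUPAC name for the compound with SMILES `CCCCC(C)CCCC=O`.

5-methylnonanal

Counting along the main chain through the –CHO group gives 9 carbons: the parent is nonane.
The highest-priority functional group is an aldehyde (terminal –CHO), so the name ends in -al.
The numbering direction is chosen so that the aldehyde carbon is C-1 by definition.
With this numbering: a methyl group at C-5.
Assembling the pieces gives 5-methylnonanal.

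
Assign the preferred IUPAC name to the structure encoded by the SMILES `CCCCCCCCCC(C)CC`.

The parent chain contains 12 carbons (dodecane).
Choose the numbering such that the substituent locant set {3} is lower than {10} at the first point of difference.
With this numbering: a methyl group at C-3.
Putting it together: 3-methyldodecane.

3-methyldodecane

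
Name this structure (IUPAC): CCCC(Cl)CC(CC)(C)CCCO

The longest chain bearing the –OH group is 9 carbons long (nonane).
The principal characteristic group is an alcohol (–OH), named with the suffix -ol.
Number the chain so that numbering from this end puts the hydroxyl group at C-1 rather than C-9.
With this numbering: the hydroxyl at C-1; a chloro group at C-6; an ethyl group at C-4; a methyl group at C-4.
The substituents are ordered alphabetically, ignoring any di-/tri- multipliers.
The name is 6-chloro-4-ethyl-4-methylnonan-1-ol.

6-chloro-4-ethyl-4-methylnonan-1-ol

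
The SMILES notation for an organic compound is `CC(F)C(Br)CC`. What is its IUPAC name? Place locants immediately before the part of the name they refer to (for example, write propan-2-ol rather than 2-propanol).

3-bromo-2-fluoropentane

The longest carbon chain is 5 atoms: the parent is pentane.
The numbering direction is chosen so that the substituent locant set {2,3} is lower than {3,4} at the first point of difference.
With this numbering: a bromo group at C-3; a fluoro group at C-2.
Prefixes are listed alphabetically: bromo, fluoro.
Putting it together: 3-bromo-2-fluoropentane.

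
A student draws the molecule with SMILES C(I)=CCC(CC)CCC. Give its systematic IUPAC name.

4-ethyl-1-iodohept-1-ene

The longest carbon chain that includes the multiple bond has 7 carbons, so the parent hydride is heptane.
There is one C=C double bond, indicated by the ending -ene.
The numbering direction is chosen so that numbering from this end puts the double bond at C-1 rather than C-6.
With this numbering: the double bond between C-1 and C-2; an ethyl group at C-4; an iodo group at C-1.
The substituents are ordered alphabetically, ignoring any di-/tri- multipliers.
Assembling the pieces gives 4-ethyl-1-iodohept-1-ene.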